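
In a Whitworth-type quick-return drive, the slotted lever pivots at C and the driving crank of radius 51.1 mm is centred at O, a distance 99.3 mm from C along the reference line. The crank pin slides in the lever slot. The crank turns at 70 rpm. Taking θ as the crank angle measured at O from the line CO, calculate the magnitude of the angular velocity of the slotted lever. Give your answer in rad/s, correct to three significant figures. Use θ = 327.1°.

2.40

ω = 7.33 rad/s (from 70 rpm).
Crank pin A relative to C: A = (d + r cosθ, r sinθ); lever angle φ = atan2(r sinθ, d + r cosθ).
Differentiating tanφ: φ̇ = rω(d cosθ + r)/(d² + r² + 2dr cosθ).
d² + r² + 2dr cosθ = |CA|² = 0.0209925 m²;  d cosθ + r = +0.13447 m.
|ω_lever| = |0.0511·7.33·+0.13447| / 0.0209925 = 2.3995 rad/s.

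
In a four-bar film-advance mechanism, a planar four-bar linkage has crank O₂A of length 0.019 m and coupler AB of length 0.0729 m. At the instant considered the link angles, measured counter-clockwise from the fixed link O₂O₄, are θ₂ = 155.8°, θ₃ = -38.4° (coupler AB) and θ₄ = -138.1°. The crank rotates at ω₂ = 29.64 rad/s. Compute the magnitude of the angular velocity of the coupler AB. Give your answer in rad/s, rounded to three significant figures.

7.17

ω₂ = 29.64 rad/s
Differentiating the loop-closure r₂e^{iθ₂}+r₃e^{iθ₃}=r₁+r₄e^{iθ₄} gives r₂ω₂e^{iθ₂}+r₃ω₃e^{iθ₃}=r₄ω₄e^{iθ₄}.
Eliminating the other unknown: ω₃ = r₂ω₂ sin(θ₄−θ₂) / [r₃ sin(θ₃−θ₄)].
Numerator sine = +0.91425; denominator sine = +0.98570.
Result = 0.019·29.64·(+0.91425) / (0.0729·(+0.98570)) = +7.1651 rad/s; magnitude 7.1651 rad/s.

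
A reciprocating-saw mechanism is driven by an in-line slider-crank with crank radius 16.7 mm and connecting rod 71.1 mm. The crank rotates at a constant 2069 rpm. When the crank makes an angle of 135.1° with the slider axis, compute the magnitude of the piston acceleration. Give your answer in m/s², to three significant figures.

552

ω = 2π·2069/60 = 216.7 rad/s
x(θ) = r cosθ + √(L² − r² sin²θ); with ω constant, a = ω²·d²x/dθ².
d²x/dθ² = −r cosθ − r²(cos2θ)/√u − r⁴ sin²2θ/(4u^{3/2}),  u = L² − r² sin²θ = 0.00491625 m².
Substituting r = 0.0167 m, L = 0.0711 m, θ = 135.1°: d²x/dθ² = +0.011759 m.
a = ω²·d²x/dθ² = (216.7)²·(+0.011759) = +552.01 m/s²;  |a| = 552.01 m/s².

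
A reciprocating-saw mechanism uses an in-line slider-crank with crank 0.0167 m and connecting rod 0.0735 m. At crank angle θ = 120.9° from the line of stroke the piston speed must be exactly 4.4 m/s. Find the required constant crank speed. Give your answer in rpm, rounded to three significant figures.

For an in-line slider-crank, |v_piston| = rω|sinθ|·[1 + r cosθ/√(L² − r² sin²θ)].
With r = 0.0167 m, L = 0.0735 m, θ = 120.9°: the bracketed kinematic factor |dx/dθ| = 0.012625 m.
ω = v/|dx/dθ| = 4.4/0.012625 = 348.52 rad/s.
N = 60ω/(2π) = 3328.1 rpm.

3330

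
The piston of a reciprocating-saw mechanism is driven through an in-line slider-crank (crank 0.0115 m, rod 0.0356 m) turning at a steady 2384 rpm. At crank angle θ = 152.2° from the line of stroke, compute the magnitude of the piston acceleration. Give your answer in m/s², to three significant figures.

497

ω = 2π·2384/60 = 249.7 rad/s
x(θ) = r cosθ + √(L² − r² sin²θ); with ω constant, a = ω²·d²x/dθ².
d²x/dθ² = −r cosθ − r²(cos2θ)/√u − r⁴ sin²2θ/(4u^{3/2}),  u = L² − r² sin²θ = 0.00123859 m².
Substituting r = 0.0115 m, L = 0.0356 m, θ = 152.2°: d²x/dθ² = +0.0079814 m.
a = ω²·d²x/dθ² = (249.7)²·(+0.0079814) = +497.45 m/s²;  |a| = 497.45 m/s².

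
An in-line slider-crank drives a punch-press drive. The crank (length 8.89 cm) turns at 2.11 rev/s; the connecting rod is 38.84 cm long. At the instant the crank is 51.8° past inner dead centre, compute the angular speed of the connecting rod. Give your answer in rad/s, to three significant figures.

1.91

ω = 13.26 rad/s (converted from 2.11 rev/s).
The rod makes angle φ with the slider axis where L sinφ = r sinθ; differentiating, L cosφ·φ̇ = r ω cosθ.
L cosφ = √(L² − r² sin²θ) = 0.38207 m.
|ω_rod| = r ω |cosθ| / √(L² − r² sin²θ) = 0.0889·13.26·0.61841/0.38207 = 1.9077 rad/s.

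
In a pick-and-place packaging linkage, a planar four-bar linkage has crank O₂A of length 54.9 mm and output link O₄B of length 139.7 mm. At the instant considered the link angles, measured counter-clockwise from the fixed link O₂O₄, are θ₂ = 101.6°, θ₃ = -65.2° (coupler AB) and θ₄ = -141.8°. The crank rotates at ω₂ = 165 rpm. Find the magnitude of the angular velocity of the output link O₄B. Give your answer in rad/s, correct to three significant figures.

ω₂ = 17.28 rad/s (from 165 rpm).
Differentiating the loop-closure r₂e^{iθ₂}+r₃e^{iθ₃}=r₁+r₄e^{iθ₄} gives r₂ω₂e^{iθ₂}+r₃ω₃e^{iθ₃}=r₄ω₄e^{iθ₄}.
Eliminating the other unknown: ω₄ = r₂ω₂ sin(θ₂−θ₃) / [r₄ sin(θ₄−θ₃)].
Numerator sine = +0.22835; denominator sine = -0.97278.
Result = 0.0549·17.28·(+0.22835) / (0.1397·(-0.97278)) = -1.594 rad/s; magnitude 1.594 rad/s.

1.59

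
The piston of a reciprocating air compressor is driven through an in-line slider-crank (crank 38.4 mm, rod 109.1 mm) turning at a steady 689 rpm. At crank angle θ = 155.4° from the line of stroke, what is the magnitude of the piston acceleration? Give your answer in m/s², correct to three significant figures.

134

ω = 2π·689/60 = 72.15 rad/s
x(θ) = r cosθ + √(L² − r² sin²θ); with ω constant, a = ω²·d²x/dθ².
d²x/dθ² = −r cosθ − r²(cos2θ)/√u − r⁴ sin²2θ/(4u^{3/2}),  u = L² − r² sin²θ = 0.0116473 m².
Substituting r = 0.0384 m, L = 0.1091 m, θ = 155.4°: d²x/dθ² = +0.025739 m.
a = ω²·d²x/dθ² = (72.15)²·(+0.025739) = +134 m/s²;  |a| = 134 m/s².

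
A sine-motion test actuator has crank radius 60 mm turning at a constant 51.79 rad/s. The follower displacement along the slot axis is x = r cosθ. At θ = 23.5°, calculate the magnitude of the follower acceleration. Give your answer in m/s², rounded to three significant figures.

ω = 51.79 rad/s
x = r cosθ ⇒ ẍ = −rω² cosθ (ω constant).
|a| = rω²|cosθ| = 0.06·(51.79)²·|cos 23.5°| = 147.58 m/s².

148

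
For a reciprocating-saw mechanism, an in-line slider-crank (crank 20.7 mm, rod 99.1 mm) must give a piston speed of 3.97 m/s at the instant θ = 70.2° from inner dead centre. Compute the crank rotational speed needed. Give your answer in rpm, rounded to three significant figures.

1820

For an in-line slider-crank, |v_piston| = rω|sinθ|·[1 + r cosθ/√(L² − r² sin²θ)].
With r = 0.0207 m, L = 0.0991 m, θ = 70.2°: the bracketed kinematic factor |dx/dθ| = 0.020882 m.
ω = v/|dx/dθ| = 3.97/0.020882 = 190.12 rad/s.
N = 60ω/(2π) = 1815.5 rpm.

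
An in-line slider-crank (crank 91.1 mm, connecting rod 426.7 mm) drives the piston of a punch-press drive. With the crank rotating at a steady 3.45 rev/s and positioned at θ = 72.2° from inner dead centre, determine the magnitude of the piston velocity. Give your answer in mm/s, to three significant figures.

2010

ω = 2π·3.45 = 21.68 rad/s
For an in-line slider-crank, x = r cosθ + √(L² − r² sin²θ), so v = −rω sinθ·[1 + r cosθ/√(L² − r² sin²θ)].
With r = 0.0911 m, L = 0.4267 m, θ = 72.2°: √(L² − r² sin²θ) = 0.41779 m.
v = −0.0911·21.68·0.95213·[1 + 0.0911·0.30570/0.41779] = -2.0056 m/s.
|v| = 2.0056 m/s = 2005.6 mm/s.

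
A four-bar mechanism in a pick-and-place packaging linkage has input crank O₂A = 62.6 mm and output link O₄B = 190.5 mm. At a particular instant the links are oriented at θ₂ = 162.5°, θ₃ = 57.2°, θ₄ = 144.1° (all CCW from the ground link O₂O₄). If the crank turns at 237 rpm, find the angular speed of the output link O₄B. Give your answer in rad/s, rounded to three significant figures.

7.88

ω₂ = 24.82 rad/s (from 237 rpm).
Differentiating the loop-closure r₂e^{iθ₂}+r₃e^{iθ₃}=r₁+r₄e^{iθ₄} gives r₂ω₂e^{iθ₂}+r₃ω₃e^{iθ₃}=r₄ω₄e^{iθ₄}.
Eliminating the other unknown: ω₄ = r₂ω₂ sin(θ₂−θ₃) / [r₄ sin(θ₄−θ₃)].
Numerator sine = +0.96456; denominator sine = +0.99854.
Result = 0.0626·24.82·(+0.96456) / (0.1905·(+0.99854)) = +7.8781 rad/s; magnitude 7.8781 rad/s.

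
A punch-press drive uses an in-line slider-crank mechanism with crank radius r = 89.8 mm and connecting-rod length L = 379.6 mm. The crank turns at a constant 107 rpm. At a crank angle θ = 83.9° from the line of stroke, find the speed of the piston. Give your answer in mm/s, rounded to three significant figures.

1030

ω = 2π·107/60 = 11.21 rad/s
For an in-line slider-crank, x = r cosθ + √(L² − r² sin²θ), so v = −rω sinθ·[1 + r cosθ/√(L² − r² sin²θ)].
With r = 0.0898 m, L = 0.3796 m, θ = 83.9°: √(L² − r² sin²θ) = 0.36895 m.
v = −0.0898·11.21·0.99434·[1 + 0.0898·0.10626/0.36895] = -1.0264 m/s.
|v| = 1.0264 m/s = 1026.4 mm/s.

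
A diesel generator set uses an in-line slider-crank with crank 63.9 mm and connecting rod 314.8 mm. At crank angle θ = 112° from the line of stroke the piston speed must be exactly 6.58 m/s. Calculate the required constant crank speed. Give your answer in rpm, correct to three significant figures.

For an in-line slider-crank, |v_piston| = rω|sinθ|·[1 + r cosθ/√(L² − r² sin²θ)].
With r = 0.0639 m, L = 0.3148 m, θ = 112°: the bracketed kinematic factor |dx/dθ| = 0.05466 m.
ω = v/|dx/dθ| = 6.58/0.05466 = 120.38 rad/s.
N = 60ω/(2π) = 1149.6 rpm.

1150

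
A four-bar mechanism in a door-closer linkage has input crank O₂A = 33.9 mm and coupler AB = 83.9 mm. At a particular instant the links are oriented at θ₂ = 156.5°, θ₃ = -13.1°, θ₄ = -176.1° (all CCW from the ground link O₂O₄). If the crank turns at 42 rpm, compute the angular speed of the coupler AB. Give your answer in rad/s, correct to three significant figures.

ω₂ = 4.398 rad/s (from 42 rpm).
Differentiating the loop-closure r₂e^{iθ₂}+r₃e^{iθ₃}=r₁+r₄e^{iθ₄} gives r₂ω₂e^{iθ₂}+r₃ω₃e^{iθ₃}=r₄ω₄e^{iθ₄}.
Eliminating the other unknown: ω₃ = r₂ω₂ sin(θ₄−θ₂) / [r₃ sin(θ₃−θ₄)].
Numerator sine = +0.46020; denominator sine = +0.29237.
Result = 0.0339·4.398·(+0.46020) / (0.0839·(+0.29237)) = +2.7972 rad/s; magnitude 2.7972 rad/s.

2.80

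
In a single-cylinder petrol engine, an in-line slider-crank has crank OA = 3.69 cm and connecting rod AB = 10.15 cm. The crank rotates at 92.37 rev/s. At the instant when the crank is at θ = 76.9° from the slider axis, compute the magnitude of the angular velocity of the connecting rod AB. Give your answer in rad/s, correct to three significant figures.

ω = 580.4 rad/s (converted from 92.37 rev/s).
The rod makes angle φ with the slider axis where L sinφ = r sinθ; differentiating, L cosφ·φ̇ = r ω cosθ.
L cosφ = √(L² − r² sin²θ) = 0.094924 m.
|ω_rod| = r ω |cosθ| / √(L² − r² sin²θ) = 0.0369·580.4·0.22665/0.094924 = 51.135 rad/s.

51.1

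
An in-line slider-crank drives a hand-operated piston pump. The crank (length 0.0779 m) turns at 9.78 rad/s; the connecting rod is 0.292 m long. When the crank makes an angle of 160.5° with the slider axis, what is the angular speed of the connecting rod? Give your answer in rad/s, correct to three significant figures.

ω = 9.78 rad/s
The rod makes angle φ with the slider axis where L sinφ = r sinθ; differentiating, L cosφ·φ̇ = r ω cosθ.
L cosφ = √(L² − r² sin²θ) = 0.29084 m.
|ω_rod| = r ω |cosθ| / √(L² − r² sin²θ) = 0.0779·9.78·0.94264/0.29084 = 2.4693 rad/s.

2.47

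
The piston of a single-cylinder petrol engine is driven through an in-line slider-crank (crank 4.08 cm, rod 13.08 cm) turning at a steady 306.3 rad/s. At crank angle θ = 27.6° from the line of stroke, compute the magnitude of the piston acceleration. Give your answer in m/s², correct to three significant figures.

ω = 306.3 rad/s
x(θ) = r cosθ + √(L² − r² sin²θ); with ω constant, a = ω²·d²x/dθ².
d²x/dθ² = −r cosθ − r²(cos2θ)/√u − r⁴ sin²2θ/(4u^{3/2}),  u = L² − r² sin²θ = 0.0167513 m².
Substituting r = 0.0408 m, L = 0.1308 m, θ = 27.6°: d²x/dθ² = -0.043713 m.
a = ω²·d²x/dθ² = (306.3)²·(-0.043713) = -4101.1 m/s²;  |a| = 4101.1 m/s².

4100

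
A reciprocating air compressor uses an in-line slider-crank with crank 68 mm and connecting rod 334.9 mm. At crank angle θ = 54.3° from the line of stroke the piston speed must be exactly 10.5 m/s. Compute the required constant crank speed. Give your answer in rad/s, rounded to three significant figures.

170

For an in-line slider-crank, |v_piston| = rω|sinθ|·[1 + r cosθ/√(L² − r² sin²θ)].
With r = 0.068 m, L = 0.3349 m, θ = 54.3°: the bracketed kinematic factor |dx/dθ| = 0.061855 m.
ω = v/|dx/dθ| = 10.5/0.061855 = 169.75 rad/s.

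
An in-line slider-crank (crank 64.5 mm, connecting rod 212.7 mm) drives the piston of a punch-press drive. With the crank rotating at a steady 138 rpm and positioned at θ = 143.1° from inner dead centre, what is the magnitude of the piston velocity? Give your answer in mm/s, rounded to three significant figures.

422

ω = 2π·138/60 = 14.45 rad/s
For an in-line slider-crank, x = r cosθ + √(L² − r² sin²θ), so v = −rω sinθ·[1 + r cosθ/√(L² − r² sin²θ)].
With r = 0.0645 m, L = 0.2127 m, θ = 143.1°: √(L² − r² sin²θ) = 0.20914 m.
v = −0.0645·14.45·0.60042·[1 + 0.0645·-0.79968/0.20914] = -0.42163 m/s.
|v| = 0.42163 m/s = 421.63 mm/s.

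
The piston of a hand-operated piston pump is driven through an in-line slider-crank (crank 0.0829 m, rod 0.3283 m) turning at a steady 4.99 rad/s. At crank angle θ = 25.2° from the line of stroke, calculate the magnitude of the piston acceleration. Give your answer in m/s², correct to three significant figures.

ω = 4.99 rad/s
x(θ) = r cosθ + √(L² − r² sin²θ); with ω constant, a = ω²·d²x/dθ².
d²x/dθ² = −r cosθ − r²(cos2θ)/√u − r⁴ sin²2θ/(4u^{3/2}),  u = L² − r² sin²θ = 0.106535 m².
Substituting r = 0.0829 m, L = 0.3283 m, θ = 25.2°: d²x/dθ² = -0.088633 m.
a = ω²·d²x/dθ² = (4.99)²·(-0.088633) = -2.207 m/s²;  |a| = 2.207 m/s².

2.21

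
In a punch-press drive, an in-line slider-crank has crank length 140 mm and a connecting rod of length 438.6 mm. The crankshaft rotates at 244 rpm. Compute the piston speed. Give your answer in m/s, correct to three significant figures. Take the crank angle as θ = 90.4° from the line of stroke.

ω = 2π·244/60 = 25.55 rad/s
For an in-line slider-crank, x = r cosθ + √(L² − r² sin²θ), so v = −rω sinθ·[1 + r cosθ/√(L² − r² sin²θ)].
With r = 0.14 m, L = 0.4386 m, θ = 90.4°: √(L² − r² sin²θ) = 0.41566 m.
v = −0.14·25.55·0.99998·[1 + 0.14·-0.00698/0.41566] = -3.5687 m/s.
|v| = 3.5687 m/s.

3.57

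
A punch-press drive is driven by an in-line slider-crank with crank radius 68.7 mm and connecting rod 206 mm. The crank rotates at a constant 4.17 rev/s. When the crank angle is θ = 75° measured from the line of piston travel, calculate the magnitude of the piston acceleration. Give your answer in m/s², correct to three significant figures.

2.05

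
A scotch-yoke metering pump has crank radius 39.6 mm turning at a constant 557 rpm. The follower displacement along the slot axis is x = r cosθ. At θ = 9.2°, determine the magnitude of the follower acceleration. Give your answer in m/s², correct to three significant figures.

ω = 58.33 rad/s (from 557 rpm).
x = r cosθ ⇒ ẍ = −rω² cosθ (ω constant).
|a| = rω²|cosθ| = 0.0396·(58.33)²·|cos 9.2°| = 133 m/s².

133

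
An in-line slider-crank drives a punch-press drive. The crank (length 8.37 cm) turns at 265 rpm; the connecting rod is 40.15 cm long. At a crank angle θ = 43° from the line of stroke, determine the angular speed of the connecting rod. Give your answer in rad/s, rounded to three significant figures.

ω = 27.75 rad/s (converted from 265 rpm).
The rod makes angle φ with the slider axis where L sinφ = r sinθ; differentiating, L cosφ·φ̇ = r ω cosθ.
L cosφ = √(L² − r² sin²θ) = 0.39742 m.
|ω_rod| = r ω |cosθ| / √(L² − r² sin²θ) = 0.0837·27.75·0.73135/0.39742 = 4.2744 rad/s.

4.27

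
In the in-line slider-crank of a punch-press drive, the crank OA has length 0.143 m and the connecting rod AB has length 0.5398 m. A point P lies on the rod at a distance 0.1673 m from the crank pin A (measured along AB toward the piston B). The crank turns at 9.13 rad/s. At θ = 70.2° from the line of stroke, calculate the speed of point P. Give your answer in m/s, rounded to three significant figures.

ω = 9.13 rad/s.  Crank-pin speed |V_A| = rω = 1.3056 m/s, perpendicular to OA.
Rod angle: sinφ = −(r/L) sinθ ⇒ φ = -14.433°; ω_rod = −rω cosθ/√(L²−r²sin²θ) = -0.84599 rad/s.
V_P = V_A + ω_rod × AP, with AP = 0.1673 m along the rod.
Components: V_Px = −rω sinθ − a·ω_rod·sinφ = -1.2637 m/s;  V_Py = rω cosθ + a·ω_rod·cosφ = +0.30519 m/s.
|V_P| = √(V_Px² + V_Py²) = 1.3 m/s.

1.30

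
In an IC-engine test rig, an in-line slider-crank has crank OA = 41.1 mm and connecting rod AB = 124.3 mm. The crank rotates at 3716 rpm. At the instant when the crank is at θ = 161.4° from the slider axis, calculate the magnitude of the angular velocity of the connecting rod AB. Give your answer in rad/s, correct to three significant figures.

ω = 389.1 rad/s (converted from 3716 rpm).
The rod makes angle φ with the slider axis where L sinφ = r sinθ; differentiating, L cosφ·φ̇ = r ω cosθ.
L cosφ = √(L² − r² sin²θ) = 0.12361 m.
|ω_rod| = r ω |cosθ| / √(L² − r² sin²θ) = 0.0411·389.1·0.94777/0.12361 = 122.63 rad/s.

123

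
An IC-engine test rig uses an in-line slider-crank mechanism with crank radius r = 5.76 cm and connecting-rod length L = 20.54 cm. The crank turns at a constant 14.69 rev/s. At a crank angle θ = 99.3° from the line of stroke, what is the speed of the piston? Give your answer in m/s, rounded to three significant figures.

5.00

ω = 2π·14.7 = 92.3 rad/s
For an in-line slider-crank, x = r cosθ + √(L² − r² sin²θ), so v = −rω sinθ·[1 + r cosθ/√(L² − r² sin²θ)].
With r = 0.0576 m, L = 0.2054 m, θ = 99.3°: √(L² − r² sin²θ) = 0.19738 m.
v = −0.0576·92.3·0.98686·[1 + 0.0576·-0.16160/0.19738] = -4.9992 m/s.
|v| = 4.9992 m/s.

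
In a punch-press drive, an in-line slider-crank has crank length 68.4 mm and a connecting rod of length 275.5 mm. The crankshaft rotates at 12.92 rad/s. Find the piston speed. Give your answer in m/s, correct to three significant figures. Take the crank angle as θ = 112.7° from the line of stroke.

0.735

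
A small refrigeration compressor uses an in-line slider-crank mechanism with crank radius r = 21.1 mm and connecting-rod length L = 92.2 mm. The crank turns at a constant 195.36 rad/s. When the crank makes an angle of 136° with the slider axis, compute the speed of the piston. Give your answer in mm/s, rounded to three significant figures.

2390

ω = 195.4 rad/s
For an in-line slider-crank, x = r cosθ + √(L² − r² sin²θ), so v = −rω sinθ·[1 + r cosθ/√(L² − r² sin²θ)].
With r = 0.0211 m, L = 0.0922 m, θ = 136°: √(L² − r² sin²θ) = 0.091027 m.
v = −0.0211·195.4·0.69466·[1 + 0.0211·-0.71934/0.091027] = -2.386 m/s.
|v| = 2.386 m/s = 2386 mm/s.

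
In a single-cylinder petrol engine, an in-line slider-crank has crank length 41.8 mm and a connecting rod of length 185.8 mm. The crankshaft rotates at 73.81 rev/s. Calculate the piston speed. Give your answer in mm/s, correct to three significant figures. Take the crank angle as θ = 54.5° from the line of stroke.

ω = 2π·73.8 = 463.8 rad/s
For an in-line slider-crank, x = r cosθ + √(L² − r² sin²θ), so v = −rω sinθ·[1 + r cosθ/√(L² − r² sin²θ)].
With r = 0.0418 m, L = 0.1858 m, θ = 54.5°: √(L² − r² sin²θ) = 0.18266 m.
v = −0.0418·463.8·0.81412·[1 + 0.0418·0.58070/0.18266] = -17.879 m/s.
|v| = 17.879 m/s = 17879 mm/s.

17900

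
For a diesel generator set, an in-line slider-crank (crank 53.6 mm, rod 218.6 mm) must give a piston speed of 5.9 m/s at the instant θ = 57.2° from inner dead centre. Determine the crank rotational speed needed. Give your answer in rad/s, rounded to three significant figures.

115

For an in-line slider-crank, |v_piston| = rω|sinθ|·[1 + r cosθ/√(L² − r² sin²θ)].
With r = 0.0536 m, L = 0.2186 m, θ = 57.2°: the bracketed kinematic factor |dx/dθ| = 0.05117 m.
ω = v/|dx/dθ| = 5.9/0.05117 = 115.3 rad/s.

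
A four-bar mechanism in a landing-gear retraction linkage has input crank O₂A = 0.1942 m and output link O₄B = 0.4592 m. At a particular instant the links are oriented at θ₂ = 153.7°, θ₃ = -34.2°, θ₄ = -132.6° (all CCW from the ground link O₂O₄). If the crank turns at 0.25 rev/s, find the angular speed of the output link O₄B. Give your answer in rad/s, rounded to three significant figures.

0.0923

ω₂ = 1.571 rad/s (from 0.25 rev/s).
Differentiating the loop-closure r₂e^{iθ₂}+r₃e^{iθ₃}=r₁+r₄e^{iθ₄} gives r₂ω₂e^{iθ₂}+r₃ω₃e^{iθ₃}=r₄ω₄e^{iθ₄}.
Eliminating the other unknown: ω₄ = r₂ω₂ sin(θ₂−θ₃) / [r₄ sin(θ₄−θ₃)].
Numerator sine = -0.13744; denominator sine = -0.98927.
Result = 0.1942·1.571·(-0.13744) / (0.4592·(-0.98927)) = +0.092295 rad/s; magnitude 0.092295 rad/s.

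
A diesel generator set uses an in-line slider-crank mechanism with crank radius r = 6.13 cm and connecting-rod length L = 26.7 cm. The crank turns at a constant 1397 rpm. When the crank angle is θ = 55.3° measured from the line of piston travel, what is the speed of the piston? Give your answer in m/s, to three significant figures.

8.35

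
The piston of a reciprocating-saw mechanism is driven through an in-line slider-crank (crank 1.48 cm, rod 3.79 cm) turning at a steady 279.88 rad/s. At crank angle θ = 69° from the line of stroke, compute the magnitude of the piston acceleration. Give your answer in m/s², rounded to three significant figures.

ω = 279.9 rad/s
x(θ) = r cosθ + √(L² − r² sin²θ); with ω constant, a = ω²·d²x/dθ².
d²x/dθ² = −r cosθ − r²(cos2θ)/√u − r⁴ sin²2θ/(4u^{3/2}),  u = L² − r² sin²θ = 0.0012455 m².
Substituting r = 0.0148 m, L = 0.0379 m, θ = 69°: d²x/dθ² = -0.00081365 m.
a = ω²·d²x/dθ² = (279.9)²·(-0.00081365) = -63.735 m/s²;  |a| = 63.735 m/s².

63.7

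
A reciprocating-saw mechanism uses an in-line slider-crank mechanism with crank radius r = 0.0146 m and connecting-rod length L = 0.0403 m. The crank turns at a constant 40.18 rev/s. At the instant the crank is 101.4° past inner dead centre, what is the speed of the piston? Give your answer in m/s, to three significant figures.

3.34

ω = 2π·40.2 = 252.5 rad/s
For an in-line slider-crank, x = r cosθ + √(L² − r² sin²θ), so v = −rω sinθ·[1 + r cosθ/√(L² − r² sin²θ)].
With r = 0.0146 m, L = 0.0403 m, θ = 101.4°: √(L² − r² sin²θ) = 0.037673 m.
v = −0.0146·252.5·0.98027·[1 + 0.0146·-0.19766/0.037673] = -3.3364 m/s.
|v| = 3.3364 m/s.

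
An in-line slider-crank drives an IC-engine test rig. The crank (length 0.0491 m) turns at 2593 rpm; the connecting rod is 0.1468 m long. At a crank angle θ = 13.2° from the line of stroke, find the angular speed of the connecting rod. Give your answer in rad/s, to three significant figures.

88.7

ω = 271.5 rad/s (converted from 2593 rpm).
The rod makes angle φ with the slider axis where L sinφ = r sinθ; differentiating, L cosφ·φ̇ = r ω cosθ.
L cosφ = √(L² − r² sin²θ) = 0.14637 m.
|ω_rod| = r ω |cosθ| / √(L² − r² sin²θ) = 0.0491·271.5·0.97358/0.14637 = 88.68 rad/s.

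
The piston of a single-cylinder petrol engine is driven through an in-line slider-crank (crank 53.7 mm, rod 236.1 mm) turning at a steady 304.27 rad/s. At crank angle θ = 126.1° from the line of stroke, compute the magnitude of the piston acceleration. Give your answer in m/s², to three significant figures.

3270

ω = 304.3 rad/s
x(θ) = r cosθ + √(L² − r² sin²θ); with ω constant, a = ω²·d²x/dθ².
d²x/dθ² = −r cosθ − r²(cos2θ)/√u − r⁴ sin²2θ/(4u^{3/2}),  u = L² − r² sin²θ = 0.0538606 m².
Substituting r = 0.0537 m, L = 0.2361 m, θ = 126.1°: d²x/dθ² = +0.035287 m.
a = ω²·d²x/dθ² = (304.3)²·(+0.035287) = +3266.9 m/s²;  |a| = 3266.9 m/s².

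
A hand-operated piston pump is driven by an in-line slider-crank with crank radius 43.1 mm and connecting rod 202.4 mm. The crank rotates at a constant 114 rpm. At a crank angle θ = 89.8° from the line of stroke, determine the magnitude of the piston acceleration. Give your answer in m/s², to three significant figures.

1.32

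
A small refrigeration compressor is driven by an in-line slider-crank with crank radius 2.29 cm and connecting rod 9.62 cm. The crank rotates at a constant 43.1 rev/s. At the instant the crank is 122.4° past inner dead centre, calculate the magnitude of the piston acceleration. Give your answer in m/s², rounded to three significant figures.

ω = 2π·43.1 = 270.8 rad/s
x(θ) = r cosθ + √(L² − r² sin²θ); with ω constant, a = ω²·d²x/dθ².
d²x/dθ² = −r cosθ − r²(cos2θ)/√u − r⁴ sin²2θ/(4u^{3/2}),  u = L² − r² sin²θ = 0.00888059 m².
Substituting r = 0.0229 m, L = 0.0962 m, θ = 122.4°: d²x/dθ² = +0.014573 m.
a = ω²·d²x/dθ² = (270.8)²·(+0.014573) = +1068.7 m/s²;  |a| = 1068.7 m/s².

1070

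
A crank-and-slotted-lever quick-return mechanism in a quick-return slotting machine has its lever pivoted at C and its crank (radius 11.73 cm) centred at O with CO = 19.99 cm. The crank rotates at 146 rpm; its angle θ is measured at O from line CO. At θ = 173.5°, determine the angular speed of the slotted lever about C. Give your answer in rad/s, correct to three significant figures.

ω = 15.29 rad/s (from 146 rpm).
Crank pin A relative to C: A = (d + r cosθ, r sinθ); lever angle φ = atan2(r sinθ, d + r cosθ).
Differentiating tanφ: φ̇ = rω(d cosθ + r)/(d² + r² + 2dr cosθ).
d² + r² + 2dr cosθ = |CA|² = 0.00712422 m²;  d cosθ + r = -0.081315 m.
|ω_lever| = |0.1173·15.29·-0.081315| / 0.00712422 = 20.47 rad/s.

20.5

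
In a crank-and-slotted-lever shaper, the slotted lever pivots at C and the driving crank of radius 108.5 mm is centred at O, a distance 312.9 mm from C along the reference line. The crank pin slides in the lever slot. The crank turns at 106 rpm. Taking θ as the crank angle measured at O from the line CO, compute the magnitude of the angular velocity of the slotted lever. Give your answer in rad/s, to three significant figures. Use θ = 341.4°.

ω = 11.1 rad/s (from 106 rpm).
Crank pin A relative to C: A = (d + r cosθ, r sinθ); lever angle φ = atan2(r sinθ, d + r cosθ).
Differentiating tanφ: φ̇ = rω(d cosθ + r)/(d² + r² + 2dr cosθ).
d² + r² + 2dr cosθ = |CA|² = 0.174031 m²;  d cosθ + r = +0.40506 m.
|ω_lever| = |0.1085·11.1·+0.40506| / 0.174031 = 2.8032 rad/s.

2.80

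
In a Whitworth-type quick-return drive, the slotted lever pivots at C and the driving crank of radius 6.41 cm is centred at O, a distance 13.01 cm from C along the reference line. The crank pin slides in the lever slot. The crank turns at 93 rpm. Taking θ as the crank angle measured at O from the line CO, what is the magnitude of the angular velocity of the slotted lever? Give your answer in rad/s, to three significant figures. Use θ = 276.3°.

ω = 9.739 rad/s (from 93 rpm).
Crank pin A relative to C: A = (d + r cosθ, r sinθ); lever angle φ = atan2(r sinθ, d + r cosθ).
Differentiating tanφ: φ̇ = rω(d cosθ + r)/(d² + r² + 2dr cosθ).
d² + r² + 2dr cosθ = |CA|² = 0.0228651 m²;  d cosθ + r = +0.078376 m.
|ω_lever| = |0.0641·9.739·+0.078376| / 0.0228651 = 2.1398 rad/s.

2.14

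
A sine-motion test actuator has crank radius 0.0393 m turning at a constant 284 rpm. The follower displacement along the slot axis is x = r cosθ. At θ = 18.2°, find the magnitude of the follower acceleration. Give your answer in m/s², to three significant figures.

ω = 29.74 rad/s (from 284 rpm).
x = r cosθ ⇒ ẍ = −rω² cosθ (ω constant).
|a| = rω²|cosθ| = 0.0393·(29.74)²·|cos 18.2°| = 33.022 m/s².

33.0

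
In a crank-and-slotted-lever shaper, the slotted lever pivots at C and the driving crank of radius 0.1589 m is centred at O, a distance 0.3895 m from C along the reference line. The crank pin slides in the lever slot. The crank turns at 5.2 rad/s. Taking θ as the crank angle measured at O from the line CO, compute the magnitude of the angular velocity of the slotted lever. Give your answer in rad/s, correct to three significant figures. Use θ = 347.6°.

ω = 5.2 rad/s
Crank pin A relative to C: A = (d + r cosθ, r sinθ); lever angle φ = atan2(r sinθ, d + r cosθ).
Differentiating tanφ: φ̇ = rω(d cosθ + r)/(d² + r² + 2dr cosθ).
d² + r² + 2dr cosθ = |CA|² = 0.297855 m²;  d cosθ + r = +0.53931 m.
|ω_lever| = |0.1589·5.2·+0.53931| / 0.297855 = 1.4961 rad/s.

1.50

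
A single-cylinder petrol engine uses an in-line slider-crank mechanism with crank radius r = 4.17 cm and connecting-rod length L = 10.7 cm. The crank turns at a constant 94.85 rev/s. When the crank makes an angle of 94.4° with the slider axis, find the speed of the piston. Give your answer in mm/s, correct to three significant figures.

24000

ω = 2π·94.8 = 596 rad/s
For an in-line slider-crank, x = r cosθ + √(L² − r² sin²θ), so v = −rω sinθ·[1 + r cosθ/√(L² − r² sin²θ)].
With r = 0.0417 m, L = 0.107 m, θ = 94.4°: √(L² − r² sin²θ) = 0.098592 m.
v = −0.0417·596·0.99705·[1 + 0.0417·-0.07672/0.098592] = -23.974 m/s.
|v| = 23.974 m/s = 23974 mm/s.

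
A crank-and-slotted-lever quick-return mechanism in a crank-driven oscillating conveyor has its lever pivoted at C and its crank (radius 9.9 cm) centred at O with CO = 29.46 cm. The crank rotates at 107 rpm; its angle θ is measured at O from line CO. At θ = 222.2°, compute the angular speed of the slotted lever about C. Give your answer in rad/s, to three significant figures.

ω = 11.21 rad/s (from 107 rpm).
Crank pin A relative to C: A = (d + r cosθ, r sinθ); lever angle φ = atan2(r sinθ, d + r cosθ).
Differentiating tanφ: φ̇ = rω(d cosθ + r)/(d² + r² + 2dr cosθ).
d² + r² + 2dr cosθ = |CA|² = 0.0533784 m²;  d cosθ + r = -0.11924 m.
|ω_lever| = |0.099·11.21·-0.11924| / 0.0533784 = 2.478 rad/s.

2.48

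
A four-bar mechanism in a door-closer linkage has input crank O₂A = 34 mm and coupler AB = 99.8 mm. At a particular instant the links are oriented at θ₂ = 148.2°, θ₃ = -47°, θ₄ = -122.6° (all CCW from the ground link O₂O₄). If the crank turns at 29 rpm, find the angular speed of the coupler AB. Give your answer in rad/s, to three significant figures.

ω₂ = 3.037 rad/s (from 29 rpm).
Differentiating the loop-closure r₂e^{iθ₂}+r₃e^{iθ₃}=r₁+r₄e^{iθ₄} gives r₂ω₂e^{iθ₂}+r₃ω₃e^{iθ₃}=r₄ω₄e^{iθ₄}.
Eliminating the other unknown: ω₃ = r₂ω₂ sin(θ₄−θ₂) / [r₃ sin(θ₃−θ₄)].
Numerator sine = +0.99990; denominator sine = +0.96858.
Result = 0.034·3.037·(+0.99990) / (0.0998·(+0.96858)) = +1.0681 rad/s; magnitude 1.0681 rad/s.

1.07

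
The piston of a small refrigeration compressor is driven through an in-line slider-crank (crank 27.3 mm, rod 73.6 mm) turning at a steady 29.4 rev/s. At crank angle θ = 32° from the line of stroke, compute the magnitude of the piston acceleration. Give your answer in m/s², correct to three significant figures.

ω = 2π·29.4 = 184.7 rad/s
x(θ) = r cosθ + √(L² − r² sin²θ); with ω constant, a = ω²·d²x/dθ².
d²x/dθ² = −r cosθ − r²(cos2θ)/√u − r⁴ sin²2θ/(4u^{3/2}),  u = L² − r² sin²θ = 0.00520767 m².
Substituting r = 0.0273 m, L = 0.0736 m, θ = 32°: d²x/dθ² = -0.027978 m.
a = ω²·d²x/dθ² = (184.7)²·(-0.027978) = -954.69 m/s²;  |a| = 954.69 m/s².

955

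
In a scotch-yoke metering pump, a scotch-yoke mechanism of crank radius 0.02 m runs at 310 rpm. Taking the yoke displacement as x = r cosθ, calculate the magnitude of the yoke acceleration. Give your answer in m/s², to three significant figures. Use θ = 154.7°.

ω = 32.46 rad/s (from 310 rpm).
x = r cosθ ⇒ ẍ = −rω² cosθ (ω constant).
|a| = rω²|cosθ| = 0.02·(32.46)²·|cos 154.7°| = 19.055 m/s².

19.1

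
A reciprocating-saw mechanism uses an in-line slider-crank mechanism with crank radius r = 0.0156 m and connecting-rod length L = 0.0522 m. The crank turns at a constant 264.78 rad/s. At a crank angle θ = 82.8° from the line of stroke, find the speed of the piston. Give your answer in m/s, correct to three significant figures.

ω = 264.8 rad/s
For an in-line slider-crank, x = r cosθ + √(L² − r² sin²θ), so v = −rω sinθ·[1 + r cosθ/√(L² − r² sin²θ)].
With r = 0.0156 m, L = 0.0522 m, θ = 82.8°: √(L² − r² sin²θ) = 0.049853 m.
v = −0.0156·264.8·0.99211·[1 + 0.0156·0.12533/0.049853] = -4.2587 m/s.
|v| = 4.2587 m/s.

4.26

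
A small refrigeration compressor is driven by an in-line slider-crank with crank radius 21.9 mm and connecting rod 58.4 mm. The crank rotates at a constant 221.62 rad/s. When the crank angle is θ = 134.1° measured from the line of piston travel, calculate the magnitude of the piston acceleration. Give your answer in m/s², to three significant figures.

746

ω = 221.6 rad/s
x(θ) = r cosθ + √(L² − r² sin²θ); with ω constant, a = ω²·d²x/dθ².
d²x/dθ² = −r cosθ − r²(cos2θ)/√u − r⁴ sin²2θ/(4u^{3/2}),  u = L² − r² sin²θ = 0.00316322 m².
Substituting r = 0.0219 m, L = 0.0584 m, θ = 134.1°: d²x/dθ² = +0.015185 m.
a = ω²·d²x/dθ² = (221.6)²·(+0.015185) = +745.84 m/s²;  |a| = 745.84 m/s².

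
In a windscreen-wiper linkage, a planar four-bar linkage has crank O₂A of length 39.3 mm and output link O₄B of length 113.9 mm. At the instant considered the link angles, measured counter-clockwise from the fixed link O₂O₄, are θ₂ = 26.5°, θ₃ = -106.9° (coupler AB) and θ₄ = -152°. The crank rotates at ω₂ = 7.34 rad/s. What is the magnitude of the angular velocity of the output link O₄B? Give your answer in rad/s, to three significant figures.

2.60

ω₂ = 7.34 rad/s
Differentiating the loop-closure r₂e^{iθ₂}+r₃e^{iθ₃}=r₁+r₄e^{iθ₄} gives r₂ω₂e^{iθ₂}+r₃ω₃e^{iθ₃}=r₄ω₄e^{iθ₄}.
Eliminating the other unknown: ω₄ = r₂ω₂ sin(θ₂−θ₃) / [r₄ sin(θ₄−θ₃)].
Numerator sine = +0.72657; denominator sine = -0.70834.
Result = 0.0393·7.34·(+0.72657) / (0.1139·(-0.70834)) = -2.5978 rad/s; magnitude 2.5978 rad/s.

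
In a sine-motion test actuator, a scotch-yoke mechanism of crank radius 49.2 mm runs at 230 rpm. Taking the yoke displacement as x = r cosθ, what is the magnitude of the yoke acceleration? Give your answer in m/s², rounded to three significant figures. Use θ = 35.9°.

23.1

ω = 24.09 rad/s (from 230 rpm).
x = r cosθ ⇒ ẍ = −rω² cosθ (ω constant).
|a| = rω²|cosθ| = 0.0492·(24.09)²·|cos 35.9°| = 23.12 m/s².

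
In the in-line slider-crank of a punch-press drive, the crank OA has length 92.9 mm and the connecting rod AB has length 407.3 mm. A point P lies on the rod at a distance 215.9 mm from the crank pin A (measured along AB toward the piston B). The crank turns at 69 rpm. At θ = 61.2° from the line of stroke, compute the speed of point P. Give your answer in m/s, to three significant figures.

0.641

ω = 7.226 rad/s.  Crank-pin speed |V_A| = rω = 0.67126 m/s, perpendicular to OA.
Rod angle: sinφ = −(r/L) sinθ ⇒ φ = -11.530°; ω_rod = −rω cosθ/√(L²−r²sin²θ) = -0.81032 rad/s.
V_P = V_A + ω_rod × AP, with AP = 0.2159 m along the rod.
Components: V_Px = −rω sinθ − a·ω_rod·sinφ = -0.6232 m/s;  V_Py = rω cosθ + a·ω_rod·cosφ = +0.15197 m/s.
|V_P| = √(V_Px² + V_Py²) = 0.64146 m/s.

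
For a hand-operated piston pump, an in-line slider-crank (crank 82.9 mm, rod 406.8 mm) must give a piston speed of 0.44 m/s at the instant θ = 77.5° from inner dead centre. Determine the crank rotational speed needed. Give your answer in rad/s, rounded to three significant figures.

For an in-line slider-crank, |v_piston| = rω|sinθ|·[1 + r cosθ/√(L² − r² sin²θ)].
With r = 0.0829 m, L = 0.4068 m, θ = 77.5°: the bracketed kinematic factor |dx/dθ| = 0.084578 m.
ω = v/|dx/dθ| = 0.44/0.084578 = 5.2023 rad/s.

5.20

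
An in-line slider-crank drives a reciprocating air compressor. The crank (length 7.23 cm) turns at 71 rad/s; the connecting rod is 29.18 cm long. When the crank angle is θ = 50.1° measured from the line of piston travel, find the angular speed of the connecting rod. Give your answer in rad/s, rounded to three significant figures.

11.5

ω = 71 rad/s
The rod makes angle φ with the slider axis where L sinφ = r sinθ; differentiating, L cosφ·φ̇ = r ω cosθ.
L cosφ = √(L² − r² sin²θ) = 0.28648 m.
|ω_rod| = r ω |cosθ| / √(L² − r² sin²θ) = 0.0723·71·0.64145/0.28648 = 11.494 rad/s.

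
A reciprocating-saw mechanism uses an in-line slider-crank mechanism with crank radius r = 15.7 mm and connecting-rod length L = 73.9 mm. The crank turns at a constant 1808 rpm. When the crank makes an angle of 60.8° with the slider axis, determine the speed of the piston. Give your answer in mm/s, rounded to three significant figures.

2870

ω = 2π·1808/60 = 189.3 rad/s
For an in-line slider-crank, x = r cosθ + √(L² − r² sin²θ), so v = −rω sinθ·[1 + r cosθ/√(L² − r² sin²θ)].
With r = 0.0157 m, L = 0.0739 m, θ = 60.8°: √(L² − r² sin²θ) = 0.072618 m.
v = −0.0157·189.3·0.87292·[1 + 0.0157·0.48786/0.072618] = -2.8685 m/s.
|v| = 2.8685 m/s = 2868.5 mm/s.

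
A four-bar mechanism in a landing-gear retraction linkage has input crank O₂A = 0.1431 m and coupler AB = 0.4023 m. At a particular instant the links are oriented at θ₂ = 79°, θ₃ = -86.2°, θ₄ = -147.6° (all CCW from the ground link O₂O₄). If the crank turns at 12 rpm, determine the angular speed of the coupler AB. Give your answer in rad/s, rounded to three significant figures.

0.370

ω₂ = 1.257 rad/s (from 12 rpm).
Differentiating the loop-closure r₂e^{iθ₂}+r₃e^{iθ₃}=r₁+r₄e^{iθ₄} gives r₂ω₂e^{iθ₂}+r₃ω₃e^{iθ₃}=r₄ω₄e^{iθ₄}.
Eliminating the other unknown: ω₃ = r₂ω₂ sin(θ₄−θ₂) / [r₃ sin(θ₃−θ₄)].
Numerator sine = +0.72657; denominator sine = +0.87798.
Result = 0.1431·1.257·(+0.72657) / (0.4023·(+0.87798)) = +0.36991 rad/s; magnitude 0.36991 rad/s.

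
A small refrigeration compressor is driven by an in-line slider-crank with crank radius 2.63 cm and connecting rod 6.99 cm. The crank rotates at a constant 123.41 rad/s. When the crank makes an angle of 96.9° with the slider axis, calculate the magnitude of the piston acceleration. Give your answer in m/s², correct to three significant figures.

206

ω = 123.4 rad/s
x(θ) = r cosθ + √(L² − r² sin²θ); with ω constant, a = ω²·d²x/dθ².
d²x/dθ² = −r cosθ − r²(cos2θ)/√u − r⁴ sin²2θ/(4u^{3/2}),  u = L² − r² sin²θ = 0.0042043 m².
Substituting r = 0.0263 m, L = 0.0699 m, θ = 96.9°: d²x/dθ² = +0.013494 m.
a = ω²·d²x/dθ² = (123.4)²·(+0.013494) = +205.52 m/s²;  |a| = 205.52 m/s².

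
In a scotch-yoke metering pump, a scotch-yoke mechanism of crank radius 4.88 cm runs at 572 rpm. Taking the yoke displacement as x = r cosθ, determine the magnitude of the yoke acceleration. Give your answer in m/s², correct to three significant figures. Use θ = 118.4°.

83.3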